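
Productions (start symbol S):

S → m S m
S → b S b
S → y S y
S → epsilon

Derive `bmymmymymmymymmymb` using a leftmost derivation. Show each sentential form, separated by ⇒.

S ⇒ bSb   [S → b S b]
bSb ⇒ bmSmb   [S → m S m]
bmSmb ⇒ bmySymb   [S → y S y]
bmySymb ⇒ bmymSmymb   [S → m S m]
bmymSmymb ⇒ bmymmSmmymb   [S → m S m]
bmymmSmmymb ⇒ bmymmySymmymb   [S → y S y]
bmymmySymmymb ⇒ bmymmymSmymmymb   [S → m S m]
bmymmymSmymmymb ⇒ bmymmymySymymmymb   [S → y S y]
bmymmymySymymmymb ⇒ bmymmymymSmymymmymb   [S → m S m]
bmymmymymSmymymmymb ⇒ bmymmymymmymymmymb   [S → epsilon]

S ⇒ bSb ⇒ bmSmb ⇒ bmySymb ⇒ bmymSmymb ⇒ bmymmSmmymb ⇒ bmymmySymmymb ⇒ bmymmymSmymmymb ⇒ bmymmymySymymmymb ⇒ bmymmymymSmymymmymb ⇒ bmymmymymmymymmymb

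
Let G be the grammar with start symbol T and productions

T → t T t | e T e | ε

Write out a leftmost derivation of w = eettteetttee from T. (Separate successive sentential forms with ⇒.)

T ⇒ eTe ⇒ eeTee ⇒ eetTtee ⇒ eettTttee ⇒ eetttTtttee ⇒ eettteTetttee ⇒ eettteetttee

T ⇒ eTe   [T → e T e]
eTe ⇒ eeTee   [T → e T e]
eeTee ⇒ eetTtee   [T → t T t]
eetTtee ⇒ eettTttee   [T → t T t]
eettTttee ⇒ eetttTtttee   [T → t T t]
eetttTtttee ⇒ eettteTetttee   [T → e T e]
eettteTetttee ⇒ eettteetttee   [T → ε]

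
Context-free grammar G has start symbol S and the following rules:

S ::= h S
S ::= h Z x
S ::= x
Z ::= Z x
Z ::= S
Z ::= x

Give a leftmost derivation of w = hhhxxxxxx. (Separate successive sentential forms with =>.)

S => hS => hhZx => hhZxx => hhZxxx => hhSxxx => hhhZxxxx => hhhZxxxxx => hhhSxxxxx => hhhxxxxxx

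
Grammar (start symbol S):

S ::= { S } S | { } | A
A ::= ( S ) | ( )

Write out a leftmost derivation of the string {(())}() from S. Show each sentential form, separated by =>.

S=>{S}S=>{A}S=>{(S)}S=>{(A)}S=>{(())}S=>{(())}A=>{(())}()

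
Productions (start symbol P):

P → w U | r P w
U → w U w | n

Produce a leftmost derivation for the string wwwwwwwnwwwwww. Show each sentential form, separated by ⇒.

P ⇒ wU ⇒ wwUw ⇒ wwwUww ⇒ wwwwUwww ⇒ wwwwwUwwww ⇒ wwwwwwUwwwww ⇒ wwwwwwwUwwwwww ⇒ wwwwwwwnwwwwww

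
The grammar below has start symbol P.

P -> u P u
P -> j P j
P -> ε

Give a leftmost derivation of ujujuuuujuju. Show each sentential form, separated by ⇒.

P ⇒ uPu ⇒ ujPju ⇒ ujuPuju ⇒ ujujPjuju ⇒ ujujuPujuju ⇒ ujujuuPuujuju ⇒ ujujuuuujuju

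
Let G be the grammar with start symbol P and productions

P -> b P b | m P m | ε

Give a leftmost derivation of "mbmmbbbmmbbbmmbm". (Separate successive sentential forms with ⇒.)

P ⇒ mPm ⇒ mbPbm ⇒ mbmPmbm ⇒ mbmmPmmbm ⇒ mbmmbPbmmbm ⇒ mbmmbbPbbmmbm ⇒ mbmmbbbPbbbmmbm ⇒ mbmmbbbmPmbbbmmbm ⇒ mbmmbbbmmbbbmmbm

P ⇒ mPm   [P -> m P m]
mPm ⇒ mbPbm   [P -> b P b]
mbPbm ⇒ mbmPmbm   [P -> m P m]
mbmPmbm ⇒ mbmmPmmbm   [P -> m P m]
mbmmPmmbm ⇒ mbmmbPbmmbm   [P -> b P b]
mbmmbPbmmbm ⇒ mbmmbbPbbmmbm   [P -> b P b]
mbmmbbPbbmmbm ⇒ mbmmbbbPbbbmmbm   [P -> b P b]
mbmmbbbPbbbmmbm ⇒ mbmmbbbmPmbbbmmbm   [P -> m P m]
mbmmbbbmPmbbbmmbm ⇒ mbmmbbbmmbbbmmbm   [P -> ε]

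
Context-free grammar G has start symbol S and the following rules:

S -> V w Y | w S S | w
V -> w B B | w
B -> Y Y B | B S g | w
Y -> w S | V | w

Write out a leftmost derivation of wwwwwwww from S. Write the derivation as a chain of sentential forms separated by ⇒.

S⇒VwY⇒wBBwY⇒wYYBBwY⇒wwSYBBwY⇒wwwYBBwY⇒wwwwBBwY⇒wwwwwBwY⇒wwwwwwwY⇒wwwwwwww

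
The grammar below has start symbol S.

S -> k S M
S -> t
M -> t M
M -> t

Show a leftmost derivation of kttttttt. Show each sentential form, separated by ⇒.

S ⇒ kSM ⇒ ktM ⇒ kttM ⇒ ktttM ⇒ kttttM ⇒ ktttttM ⇒ kttttttM ⇒ kttttttt

S ⇒ kSM   [S -> k S M]
kSM ⇒ ktM   [S -> t]
ktM ⇒ kttM   [M -> t M]
kttM ⇒ ktttM   [M -> t M]
ktttM ⇒ kttttM   [M -> t M]
kttttM ⇒ ktttttM   [M -> t M]
ktttttM ⇒ kttttttM   [M -> t M]
kttttttM ⇒ kttttttt   [M -> t]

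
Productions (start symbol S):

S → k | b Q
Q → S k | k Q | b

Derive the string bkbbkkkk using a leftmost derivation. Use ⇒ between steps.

S⇒bQ⇒bkQ⇒bkSk⇒bkbQk⇒bkbSkk⇒bkbbQkk⇒bkbbSkkk⇒bkbbkkkk

S ⇒ bQ   [S → b Q]
bQ ⇒ bkQ   [Q → k Q]
bkQ ⇒ bkSk   [Q → S k]
bkSk ⇒ bkbQk   [S → b Q]
bkbQk ⇒ bkbSkk   [Q → S k]
bkbSkk ⇒ bkbbQkk   [S → b Q]
bkbbQkk ⇒ bkbbSkkk   [Q → S k]
bkbbSkkk ⇒ bkbbkkkk   [S → k]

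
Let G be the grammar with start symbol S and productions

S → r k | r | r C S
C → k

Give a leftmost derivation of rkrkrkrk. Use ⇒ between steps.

S ⇒ rCS   [S → r C S]
rCS ⇒ rkS   [C → k]
rkS ⇒ rkrCS   [S → r C S]
rkrCS ⇒ rkrkS   [C → k]
rkrkS ⇒ rkrkrCS   [S → r C S]
rkrkrCS ⇒ rkrkrkS   [C → k]
rkrkrkS ⇒ rkrkrkrk   [S → r k]

S⇒rCS⇒rkS⇒rkrCS⇒rkrkS⇒rkrkrCS⇒rkrkrkS⇒rkrkrkrk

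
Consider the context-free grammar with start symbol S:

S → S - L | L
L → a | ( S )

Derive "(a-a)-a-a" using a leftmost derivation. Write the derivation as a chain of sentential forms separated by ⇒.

S ⇒ S-L ⇒ S-L-L ⇒ L-L-L ⇒ (S)-L-L ⇒ (S-L)-L-L ⇒ (L-L)-L-L ⇒ (a-L)-L-L ⇒ (a-a)-L-L ⇒ (a-a)-a-L ⇒ (a-a)-a-a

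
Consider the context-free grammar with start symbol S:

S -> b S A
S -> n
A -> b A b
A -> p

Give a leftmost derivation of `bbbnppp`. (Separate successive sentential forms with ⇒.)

S⇒bSA⇒bbSAA⇒bbbSAAA⇒bbbnAAA⇒bbbnpAA⇒bbbnppA⇒bbbnppp

S ⇒ bSA   [S -> b S A]
bSA ⇒ bbSAA   [S -> b S A]
bbSAA ⇒ bbbSAAA   [S -> b S A]
bbbSAAA ⇒ bbbnAAA   [S -> n]
bbbnAAA ⇒ bbbnpAA   [A -> p]
bbbnpAA ⇒ bbbnppA   [A -> p]
bbbnppA ⇒ bbbnppp   [A -> p]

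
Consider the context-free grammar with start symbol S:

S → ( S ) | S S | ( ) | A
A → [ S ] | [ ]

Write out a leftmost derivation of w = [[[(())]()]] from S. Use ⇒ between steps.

S ⇒ A ⇒ [S] ⇒ [A] ⇒ [[S]] ⇒ [[SS]] ⇒ [[AS]] ⇒ [[[S]S]] ⇒ [[[(S)]S]] ⇒ [[[(())]S]] ⇒ [[[(())]()]]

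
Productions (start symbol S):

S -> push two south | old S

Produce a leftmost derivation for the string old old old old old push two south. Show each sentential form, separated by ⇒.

S ⇒ old S ⇒ old old S ⇒ old old old S ⇒ old old old old S ⇒ old old old old old S ⇒ old old old old old push two south

S ⇒ old S   [S -> old S]
old S ⇒ old old S   [S -> old S]
old old S ⇒ old old old S   [S -> old S]
old old old S ⇒ old old old old S   [S -> old S]
old old old old S ⇒ old old old old old S   [S -> old S]
old old old old old S ⇒ old old old old old push two south   [S -> push two south]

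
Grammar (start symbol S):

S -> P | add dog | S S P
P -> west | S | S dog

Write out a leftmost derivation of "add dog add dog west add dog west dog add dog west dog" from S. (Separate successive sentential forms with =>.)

S => P => S dog => S S P dog => P S P dog => S dog S P dog => S S P dog S P dog => S S P S P dog S P dog => add dog S P S P dog S P dog => add dog add dog P S P dog S P dog => add dog add dog west S P dog S P dog => add dog add dog west add dog P dog S P dog => add dog add dog west add dog west dog S P dog => add dog add dog west add dog west dog add dog P dog => add dog add dog west add dog west dog add dog west dog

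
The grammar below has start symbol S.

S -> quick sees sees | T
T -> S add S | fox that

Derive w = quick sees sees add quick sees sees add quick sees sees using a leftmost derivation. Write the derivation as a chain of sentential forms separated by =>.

S => T => S add S => quick sees sees add S => quick sees sees add T => quick sees sees add S add S => quick sees sees add quick sees sees add S => quick sees sees add quick sees sees add quick sees sees

S => T   [S -> T]
T => S add S   [T -> S add S]
S add S => quick sees sees add S   [S -> quick sees sees]
quick sees sees add S => quick sees sees add T   [S -> T]
quick sees sees add T => quick sees sees add S add S   [T -> S add S]
quick sees sees add S add S => quick sees sees add quick sees sees add S   [S -> quick sees sees]
quick sees sees add quick sees sees add S => quick sees sees add quick sees sees add quick sees sees   [S -> quick sees sees]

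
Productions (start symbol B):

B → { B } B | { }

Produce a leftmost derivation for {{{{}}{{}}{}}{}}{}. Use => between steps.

B=>{B}B=>{{B}B}B=>{{{B}B}B}B=>{{{{}}B}B}B=>{{{{}}{B}B}B}B=>{{{{}}{{}}B}B}B=>{{{{}}{{}}{}}B}B=>{{{{}}{{}}{}}{}}B=>{{{{}}{{}}{}}{}}{}

B => {B}B   [B → { B } B]
{B}B => {{B}B}B   [B → { B } B]
{{B}B}B => {{{B}B}B}B   [B → { B } B]
{{{B}B}B}B => {{{{}}B}B}B   [B → { }]
{{{{}}B}B}B => {{{{}}{B}B}B}B   [B → { B } B]
{{{{}}{B}B}B}B => {{{{}}{{}}B}B}B   [B → { }]
{{{{}}{{}}B}B}B => {{{{}}{{}}{}}B}B   [B → { }]
{{{{}}{{}}{}}B}B => {{{{}}{{}}{}}{}}B   [B → { }]
{{{{}}{{}}{}}{}}B => {{{{}}{{}}{}}{}}{}   [B → { }]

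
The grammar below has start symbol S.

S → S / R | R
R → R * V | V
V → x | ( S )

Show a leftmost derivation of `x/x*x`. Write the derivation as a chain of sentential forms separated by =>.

S => S/R => R/R => V/R => x/R => x/R*V => x/V*V => x/x*V => x/x*x

S => S/R   [S → S / R]
S/R => R/R   [S → R]
R/R => V/R   [R → V]
V/R => x/R   [V → x]
x/R => x/R*V   [R → R * V]
x/R*V => x/V*V   [R → V]
x/V*V => x/x*V   [V → x]
x/x*V => x/x*x   [V → x]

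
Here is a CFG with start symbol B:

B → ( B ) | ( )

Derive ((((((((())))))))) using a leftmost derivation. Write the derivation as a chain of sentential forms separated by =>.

B => (B)   [B → ( B )]
(B) => ((B))   [B → ( B )]
((B)) => (((B)))   [B → ( B )]
(((B))) => ((((B))))   [B → ( B )]
((((B)))) => (((((B)))))   [B → ( B )]
(((((B))))) => ((((((B))))))   [B → ( B )]
((((((B)))))) => (((((((B)))))))   [B → ( B )]
(((((((B))))))) => ((((((((B))))))))   [B → ( B )]
((((((((B)))))))) => ((((((((()))))))))   [B → ( )]

B=>(B)=>((B))=>(((B)))=>((((B))))=>(((((B)))))=>((((((B))))))=>(((((((B)))))))=>((((((((B))))))))=>((((((((()))))))))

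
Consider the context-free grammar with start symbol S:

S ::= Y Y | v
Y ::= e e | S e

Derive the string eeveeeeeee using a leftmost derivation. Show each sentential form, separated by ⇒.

S ⇒ YY   [S ::= Y Y]
YY ⇒ SeY   [Y ::= S e]
SeY ⇒ YYeY   [S ::= Y Y]
YYeY ⇒ SeYeY   [Y ::= S e]
SeYeY ⇒ YYeYeY   [S ::= Y Y]
YYeYeY ⇒ eeYeYeY   [Y ::= e e]
eeYeYeY ⇒ eeSeeYeY   [Y ::= S e]
eeSeeYeY ⇒ eeveeYeY   [S ::= v]
eeveeYeY ⇒ eeveeeeeY   [Y ::= e e]
eeveeeeeY ⇒ eeveeeeeee   [Y ::= e e]

S⇒YY⇒SeY⇒YYeY⇒SeYeY⇒YYeYeY⇒eeYeYeY⇒eeSeeYeY⇒eeveeYeY⇒eeveeeeeY⇒eeveeeeeee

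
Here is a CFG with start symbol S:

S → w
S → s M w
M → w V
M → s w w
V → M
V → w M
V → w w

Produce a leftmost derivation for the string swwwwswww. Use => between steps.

S => sMw   [S → s M w]
sMw => swVw   [M → w V]
swVw => swwMw   [V → w M]
swwMw => swwwVw   [M → w V]
swwwVw => swwwwMw   [V → w M]
swwwwMw => swwwwswww   [M → s w w]

S => sMw => swVw => swwMw => swwwVw => swwwwMw => swwwwswww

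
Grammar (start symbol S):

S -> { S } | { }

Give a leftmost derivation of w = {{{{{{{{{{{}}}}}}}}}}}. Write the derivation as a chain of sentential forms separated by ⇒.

S ⇒ {S}   [S -> { S }]
{S} ⇒ {{S}}   [S -> { S }]
{{S}} ⇒ {{{S}}}   [S -> { S }]
{{{S}}} ⇒ {{{{S}}}}   [S -> { S }]
{{{{S}}}} ⇒ {{{{{S}}}}}   [S -> { S }]
{{{{{S}}}}} ⇒ {{{{{{S}}}}}}   [S -> { S }]
{{{{{{S}}}}}} ⇒ {{{{{{{S}}}}}}}   [S -> { S }]
{{{{{{{S}}}}}}} ⇒ {{{{{{{{S}}}}}}}}   [S -> { S }]
{{{{{{{{S}}}}}}}} ⇒ {{{{{{{{{S}}}}}}}}}   [S -> { S }]
{{{{{{{{{S}}}}}}}}} ⇒ {{{{{{{{{{S}}}}}}}}}}   [S -> { S }]
{{{{{{{{{{S}}}}}}}}}} ⇒ {{{{{{{{{{{}}}}}}}}}}}   [S -> { }]

S⇒{S}⇒{{S}}⇒{{{S}}}⇒{{{{S}}}}⇒{{{{{S}}}}}⇒{{{{{{S}}}}}}⇒{{{{{{{S}}}}}}}⇒{{{{{{{{S}}}}}}}}⇒{{{{{{{{{S}}}}}}}}}⇒{{{{{{{{{{S}}}}}}}}}}⇒{{{{{{{{{{{}}}}}}}}}}}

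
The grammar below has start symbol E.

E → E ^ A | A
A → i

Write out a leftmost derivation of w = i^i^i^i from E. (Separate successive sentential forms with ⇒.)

E ⇒ E^A ⇒ E^A^A ⇒ E^A^A^A ⇒ A^A^A^A ⇒ i^A^A^A ⇒ i^i^A^A ⇒ i^i^i^A ⇒ i^i^i^i

E ⇒ E^A   [E → E ^ A]
E^A ⇒ E^A^A   [E → E ^ A]
E^A^A ⇒ E^A^A^A   [E → E ^ A]
E^A^A^A ⇒ A^A^A^A   [E → A]
A^A^A^A ⇒ i^A^A^A   [A → i]
i^A^A^A ⇒ i^i^A^A   [A → i]
i^i^A^A ⇒ i^i^i^A   [A → i]
i^i^i^A ⇒ i^i^i^i   [A → i]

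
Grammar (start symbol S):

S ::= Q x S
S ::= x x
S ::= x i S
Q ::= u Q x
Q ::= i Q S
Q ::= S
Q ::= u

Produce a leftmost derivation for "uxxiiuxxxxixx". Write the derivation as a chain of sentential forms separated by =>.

S => QxS => uxS => uxxiS => uxxiQxS => uxxiiQSxS => uxxiiuSxS => uxxiiuxxxS => uxxiiuxxxxiS => uxxiiuxxxxixx

S => QxS   [S ::= Q x S]
QxS => uxS   [Q ::= u]
uxS => uxxiS   [S ::= x i S]
uxxiS => uxxiQxS   [S ::= Q x S]
uxxiQxS => uxxiiQSxS   [Q ::= i Q S]
uxxiiQSxS => uxxiiuSxS   [Q ::= u]
uxxiiuSxS => uxxiiuxxxS   [S ::= x x]
uxxiiuxxxS => uxxiiuxxxxiS   [S ::= x i S]
uxxiiuxxxxiS => uxxiiuxxxxixx   [S ::= x x]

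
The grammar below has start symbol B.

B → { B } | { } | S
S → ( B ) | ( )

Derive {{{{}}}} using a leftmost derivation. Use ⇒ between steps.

B ⇒ {B}   [B → { B }]
{B} ⇒ {{B}}   [B → { B }]
{{B}} ⇒ {{{B}}}   [B → { B }]
{{{B}}} ⇒ {{{{}}}}   [B → { }]

B ⇒ {B} ⇒ {{B}} ⇒ {{{B}}} ⇒ {{{{}}}}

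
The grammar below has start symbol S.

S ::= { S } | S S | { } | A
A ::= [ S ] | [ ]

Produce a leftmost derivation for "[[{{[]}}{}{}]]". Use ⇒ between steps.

S ⇒ A ⇒ [S] ⇒ [A] ⇒ [[S]] ⇒ [[SS]] ⇒ [[SSS]] ⇒ [[{S}SS]] ⇒ [[{{S}}SS]] ⇒ [[{{A}}SS]] ⇒ [[{{[]}}SS]] ⇒ [[{{[]}}{}S]] ⇒ [[{{[]}}{}{}]]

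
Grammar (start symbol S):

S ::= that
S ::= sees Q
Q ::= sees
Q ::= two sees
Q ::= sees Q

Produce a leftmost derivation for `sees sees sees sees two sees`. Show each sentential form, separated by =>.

S => sees Q   [S ::= sees Q]
sees Q => sees sees Q   [Q ::= sees Q]
sees sees Q => sees sees sees Q   [Q ::= sees Q]
sees sees sees Q => sees sees sees sees Q   [Q ::= sees Q]
sees sees sees sees Q => sees sees sees sees two sees   [Q ::= two sees]

S => sees Q => sees sees Q => sees sees sees Q => sees sees sees sees Q => sees sees sees sees two sees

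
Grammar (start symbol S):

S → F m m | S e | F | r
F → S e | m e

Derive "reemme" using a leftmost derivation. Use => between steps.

S=>Se=>Fmme=>Semme=>Femme=>Seemme=>reemme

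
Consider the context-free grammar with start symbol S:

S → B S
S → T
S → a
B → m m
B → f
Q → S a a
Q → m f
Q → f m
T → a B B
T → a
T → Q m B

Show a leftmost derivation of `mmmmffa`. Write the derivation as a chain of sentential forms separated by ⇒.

S ⇒ BS   [S → B S]
BS ⇒ mmS   [B → m m]
mmS ⇒ mmBS   [S → B S]
mmBS ⇒ mmmmS   [B → m m]
mmmmS ⇒ mmmmBS   [S → B S]
mmmmBS ⇒ mmmmfS   [B → f]
mmmmfS ⇒ mmmmfBS   [S → B S]
mmmmfBS ⇒ mmmmffS   [B → f]
mmmmffS ⇒ mmmmffa   [S → a]

S ⇒ BS ⇒ mmS ⇒ mmBS ⇒ mmmmS ⇒ mmmmBS ⇒ mmmmfS ⇒ mmmmfBS ⇒ mmmmffS ⇒ mmmmffa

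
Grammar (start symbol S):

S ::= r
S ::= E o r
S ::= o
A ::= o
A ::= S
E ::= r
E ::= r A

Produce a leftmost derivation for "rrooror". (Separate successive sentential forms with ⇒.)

S ⇒ Eor   [S ::= E o r]
Eor ⇒ rAor   [E ::= r A]
rAor ⇒ rSor   [A ::= S]
rSor ⇒ rEoror   [S ::= E o r]
rEoror ⇒ rrAoror   [E ::= r A]
rrAoror ⇒ rrSoror   [A ::= S]
rrSoror ⇒ rrooror   [S ::= o]

S ⇒ Eor ⇒ rAor ⇒ rSor ⇒ rEoror ⇒ rrAoror ⇒ rrSoror ⇒ rrooror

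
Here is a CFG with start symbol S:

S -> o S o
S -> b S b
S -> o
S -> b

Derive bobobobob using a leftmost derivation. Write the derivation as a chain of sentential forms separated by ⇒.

S ⇒ bSb ⇒ boSob ⇒ bobSbob ⇒ boboSobob ⇒ bobobobob

S ⇒ bSb   [S -> b S b]
bSb ⇒ boSob   [S -> o S o]
boSob ⇒ bobSbob   [S -> b S b]
bobSbob ⇒ boboSobob   [S -> o S o]
boboSobob ⇒ bobobobob   [S -> b]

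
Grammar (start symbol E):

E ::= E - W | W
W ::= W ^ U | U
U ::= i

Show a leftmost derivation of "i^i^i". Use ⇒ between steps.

E ⇒ W ⇒ W^U ⇒ W^U^U ⇒ U^U^U ⇒ i^U^U ⇒ i^i^U ⇒ i^i^i

E ⇒ W   [E ::= W]
W ⇒ W^U   [W ::= W ^ U]
W^U ⇒ W^U^U   [W ::= W ^ U]
W^U^U ⇒ U^U^U   [W ::= U]
U^U^U ⇒ i^U^U   [U ::= i]
i^U^U ⇒ i^i^U   [U ::= i]
i^i^U ⇒ i^i^i   [U ::= i]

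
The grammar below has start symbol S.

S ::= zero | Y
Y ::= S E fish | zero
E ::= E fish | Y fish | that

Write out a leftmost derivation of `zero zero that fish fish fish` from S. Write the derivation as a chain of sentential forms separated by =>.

S => Y => S E fish => Y E fish => zero E fish => zero Y fish fish => zero S E fish fish fish => zero Y E fish fish fish => zero zero E fish fish fish => zero zero that fish fish fish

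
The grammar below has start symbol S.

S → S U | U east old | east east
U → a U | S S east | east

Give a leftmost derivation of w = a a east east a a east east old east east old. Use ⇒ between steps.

S ⇒ U east old ⇒ a U east old ⇒ a a U east old ⇒ a a S S east east old ⇒ a a east east S east east old ⇒ a a east east U east old east east old ⇒ a a east east a U east old east east old ⇒ a a east east a a U east old east east old ⇒ a a east east a a east east old east east old

S ⇒ U east old   [S → U east old]
U east old ⇒ a U east old   [U → a U]
a U east old ⇒ a a U east old   [U → a U]
a a U east old ⇒ a a S S east east old   [U → S S east]
a a S S east east old ⇒ a a east east S east east old   [S → east east]
a a east east S east east old ⇒ a a east east U east old east east old   [S → U east old]
a a east east U east old east east old ⇒ a a east east a U east old east east old   [U → a U]
a a east east a U east old east east old ⇒ a a east east a a U east old east east old   [U → a U]
a a east east a a U east old east east old ⇒ a a east east a a east east old east east old   [U → east]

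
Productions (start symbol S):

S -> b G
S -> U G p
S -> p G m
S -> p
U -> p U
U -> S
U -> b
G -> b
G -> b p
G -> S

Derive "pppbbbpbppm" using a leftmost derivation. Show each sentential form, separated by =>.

S => pGm => pSm => pUGpm => ppUGpm => pppUGpm => pppSGpm => pppUGpGpm => pppSGpGpm => pppbGGpGpm => pppbbGpGpm => pppbbbpGpm => pppbbbpbppm

S => pGm   [S -> p G m]
pGm => pSm   [G -> S]
pSm => pUGpm   [S -> U G p]
pUGpm => ppUGpm   [U -> p U]
ppUGpm => pppUGpm   [U -> p U]
pppUGpm => pppSGpm   [U -> S]
pppSGpm => pppUGpGpm   [S -> U G p]
pppUGpGpm => pppSGpGpm   [U -> S]
pppSGpGpm => pppbGGpGpm   [S -> b G]
pppbGGpGpm => pppbbGpGpm   [G -> b]
pppbbGpGpm => pppbbbpGpm   [G -> b]
pppbbbpGpm => pppbbbpbppm   [G -> b p]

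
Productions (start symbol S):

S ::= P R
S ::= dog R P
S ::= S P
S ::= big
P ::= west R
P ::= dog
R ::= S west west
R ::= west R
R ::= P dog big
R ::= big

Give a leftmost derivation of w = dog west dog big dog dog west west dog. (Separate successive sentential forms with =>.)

S => dog R P => dog west R P => dog west S west west P => dog west S P west west P => dog west dog R P P west west P => dog west dog big P P west west P => dog west dog big dog P west west P => dog west dog big dog dog west west P => dog west dog big dog dog west west dog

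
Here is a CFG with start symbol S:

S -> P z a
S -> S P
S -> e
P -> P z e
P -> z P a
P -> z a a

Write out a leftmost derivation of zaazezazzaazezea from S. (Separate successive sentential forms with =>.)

S => SP   [S -> S P]
SP => PzaP   [S -> P z a]
PzaP => PzezaP   [P -> P z e]
PzezaP => zaazezaP   [P -> z a a]
zaazezaP => zaazezazPa   [P -> z P a]
zaazezazPa => zaazezazPzea   [P -> P z e]
zaazezazPzea => zaazezazPzezea   [P -> P z e]
zaazezazPzezea => zaazezazzaazezea   [P -> z a a]

S=>SP=>PzaP=>PzezaP=>zaazezaP=>zaazezazPa=>zaazezazPzea=>zaazezazPzezea=>zaazezazzaazezea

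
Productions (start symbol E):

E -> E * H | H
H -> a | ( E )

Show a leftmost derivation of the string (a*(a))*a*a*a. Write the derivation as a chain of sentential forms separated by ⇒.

E⇒E*H⇒E*H*H⇒E*H*H*H⇒H*H*H*H⇒(E)*H*H*H⇒(E*H)*H*H*H⇒(H*H)*H*H*H⇒(a*H)*H*H*H⇒(a*(E))*H*H*H⇒(a*(H))*H*H*H⇒(a*(a))*H*H*H⇒(a*(a))*a*H*H⇒(a*(a))*a*a*H⇒(a*(a))*a*a*a

E ⇒ E*H   [E -> E * H]
E*H ⇒ E*H*H   [E -> E * H]
E*H*H ⇒ E*H*H*H   [E -> E * H]
E*H*H*H ⇒ H*H*H*H   [E -> H]
H*H*H*H ⇒ (E)*H*H*H   [H -> ( E )]
(E)*H*H*H ⇒ (E*H)*H*H*H   [E -> E * H]
(E*H)*H*H*H ⇒ (H*H)*H*H*H   [E -> H]
(H*H)*H*H*H ⇒ (a*H)*H*H*H   [H -> a]
(a*H)*H*H*H ⇒ (a*(E))*H*H*H   [H -> ( E )]
(a*(E))*H*H*H ⇒ (a*(H))*H*H*H   [E -> H]
(a*(H))*H*H*H ⇒ (a*(a))*H*H*H   [H -> a]
(a*(a))*H*H*H ⇒ (a*(a))*a*H*H   [H -> a]
(a*(a))*a*H*H ⇒ (a*(a))*a*a*H   [H -> a]
(a*(a))*a*a*H ⇒ (a*(a))*a*a*a   [H -> a]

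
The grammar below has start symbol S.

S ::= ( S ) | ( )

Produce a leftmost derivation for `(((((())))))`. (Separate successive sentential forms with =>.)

S => (S)   [S ::= ( S )]
(S) => ((S))   [S ::= ( S )]
((S)) => (((S)))   [S ::= ( S )]
(((S))) => ((((S))))   [S ::= ( S )]
((((S)))) => (((((S)))))   [S ::= ( S )]
(((((S))))) => (((((())))))   [S ::= ( )]

S => (S) => ((S)) => (((S))) => ((((S)))) => (((((S))))) => (((((())))))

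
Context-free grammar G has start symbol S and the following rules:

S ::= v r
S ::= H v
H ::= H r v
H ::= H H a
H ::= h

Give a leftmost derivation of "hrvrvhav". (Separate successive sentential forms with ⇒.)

S⇒Hv⇒HHav⇒HrvHav⇒HrvrvHav⇒hrvrvHav⇒hrvrvhav

S ⇒ Hv   [S ::= H v]
Hv ⇒ HHav   [H ::= H H a]
HHav ⇒ HrvHav   [H ::= H r v]
HrvHav ⇒ HrvrvHav   [H ::= H r v]
HrvrvHav ⇒ hrvrvHav   [H ::= h]
hrvrvHav ⇒ hrvrvhav   [H ::= h]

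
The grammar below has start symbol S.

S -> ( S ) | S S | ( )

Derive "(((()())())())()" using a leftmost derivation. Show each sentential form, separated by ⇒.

S ⇒ SS   [S -> S S]
SS ⇒ (S)S   [S -> ( S )]
(S)S ⇒ (SS)S   [S -> S S]
(SS)S ⇒ ((S)S)S   [S -> ( S )]
((S)S)S ⇒ ((SS)S)S   [S -> S S]
((SS)S)S ⇒ (((S)S)S)S   [S -> ( S )]
(((S)S)S)S ⇒ (((SS)S)S)S   [S -> S S]
(((SS)S)S)S ⇒ (((()S)S)S)S   [S -> ( )]
(((()S)S)S)S ⇒ (((()())S)S)S   [S -> ( )]
(((()())S)S)S ⇒ (((()())())S)S   [S -> ( )]
(((()())())S)S ⇒ (((()())())())S   [S -> ( )]
(((()())())())S ⇒ (((()())())())()   [S -> ( )]

S ⇒ SS ⇒ (S)S ⇒ (SS)S ⇒ ((S)S)S ⇒ ((SS)S)S ⇒ (((S)S)S)S ⇒ (((SS)S)S)S ⇒ (((()S)S)S)S ⇒ (((()())S)S)S ⇒ (((()())())S)S ⇒ (((()())())())S ⇒ (((()())())())()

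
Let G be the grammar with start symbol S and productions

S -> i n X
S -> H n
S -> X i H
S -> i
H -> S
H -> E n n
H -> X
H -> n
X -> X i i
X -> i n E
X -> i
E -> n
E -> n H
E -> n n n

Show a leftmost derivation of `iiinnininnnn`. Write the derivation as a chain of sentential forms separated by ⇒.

S ⇒ XiH   [S -> X i H]
XiH ⇒ iiH   [X -> i]
iiH ⇒ iiX   [H -> X]
iiX ⇒ iiinE   [X -> i n E]
iiinE ⇒ iiinnH   [E -> n H]
iiinnH ⇒ iiinnS   [H -> S]
iiinnS ⇒ iiinninX   [S -> i n X]
iiinninX ⇒ iiinnininE   [X -> i n E]
iiinnininE ⇒ iiinnininnnn   [E -> n n n]

S ⇒ XiH ⇒ iiH ⇒ iiX ⇒ iiinE ⇒ iiinnH ⇒ iiinnS ⇒ iiinninX ⇒ iiinnininE ⇒ iiinnininnnn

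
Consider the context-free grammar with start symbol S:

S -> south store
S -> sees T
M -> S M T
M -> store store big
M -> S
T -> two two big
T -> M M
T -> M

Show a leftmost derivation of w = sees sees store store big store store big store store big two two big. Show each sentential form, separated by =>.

S => sees T => sees M => sees S M T => sees sees T M T => sees sees M M M T => sees sees store store big M M T => sees sees store store big store store big M T => sees sees store store big store store big store store big T => sees sees store store big store store big store store big two two big

S => sees T   [S -> sees T]
sees T => sees M   [T -> M]
sees M => sees S M T   [M -> S M T]
sees S M T => sees sees T M T   [S -> sees T]
sees sees T M T => sees sees M M M T   [T -> M M]
sees sees M M M T => sees sees store store big M M T   [M -> store store big]
sees sees store store big M M T => sees sees store store big store store big M T   [M -> store store big]
sees sees store store big store store big M T => sees sees store store big store store big store store big T   [M -> store store big]
sees sees store store big store store big store store big T => sees sees store store big store store big store store big two two big   [T -> two two big]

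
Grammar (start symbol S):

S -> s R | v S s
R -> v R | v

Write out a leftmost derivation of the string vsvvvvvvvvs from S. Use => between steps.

S => vSs => vsRs => vsvRs => vsvvRs => vsvvvRs => vsvvvvRs => vsvvvvvRs => vsvvvvvvRs => vsvvvvvvvRs => vsvvvvvvvvs

S => vSs   [S -> v S s]
vSs => vsRs   [S -> s R]
vsRs => vsvRs   [R -> v R]
vsvRs => vsvvRs   [R -> v R]
vsvvRs => vsvvvRs   [R -> v R]
vsvvvRs => vsvvvvRs   [R -> v R]
vsvvvvRs => vsvvvvvRs   [R -> v R]
vsvvvvvRs => vsvvvvvvRs   [R -> v R]
vsvvvvvvRs => vsvvvvvvvRs   [R -> v R]
vsvvvvvvvRs => vsvvvvvvvvs   [R -> v]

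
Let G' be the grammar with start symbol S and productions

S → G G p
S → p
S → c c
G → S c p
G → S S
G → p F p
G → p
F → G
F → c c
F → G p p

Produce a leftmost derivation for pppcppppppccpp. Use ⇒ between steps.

S⇒GGp⇒SSGp⇒GGpSGp⇒SSGpSGp⇒GGpSGpSGp⇒ScpGpSGpSGp⇒GGpcpGpSGpSGp⇒pGpcpGpSGpSGp⇒pppcpGpSGpSGp⇒pppcpppSGpSGp⇒pppcppppGpSGp⇒pppcppppppSGp⇒pppcppppppccGp⇒pppcppppppccpp

S ⇒ GGp   [S → G G p]
GGp ⇒ SSGp   [G → S S]
SSGp ⇒ GGpSGp   [S → G G p]
GGpSGp ⇒ SSGpSGp   [G → S S]
SSGpSGp ⇒ GGpSGpSGp   [S → G G p]
GGpSGpSGp ⇒ ScpGpSGpSGp   [G → S c p]
ScpGpSGpSGp ⇒ GGpcpGpSGpSGp   [S → G G p]
GGpcpGpSGpSGp ⇒ pGpcpGpSGpSGp   [G → p]
pGpcpGpSGpSGp ⇒ pppcpGpSGpSGp   [G → p]
pppcpGpSGpSGp ⇒ pppcpppSGpSGp   [G → p]
pppcpppSGpSGp ⇒ pppcppppGpSGp   [S → p]
pppcppppGpSGp ⇒ pppcppppppSGp   [G → p]
pppcppppppSGp ⇒ pppcppppppccGp   [S → c c]
pppcppppppccGp ⇒ pppcppppppccpp   [G → p]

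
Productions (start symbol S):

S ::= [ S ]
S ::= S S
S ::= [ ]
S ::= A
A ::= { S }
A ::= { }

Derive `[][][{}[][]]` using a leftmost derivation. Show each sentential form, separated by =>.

S => SS   [S ::= S S]
SS => SSS   [S ::= S S]
SSS => []SS   [S ::= [ ]]
[]SS => [][]S   [S ::= [ ]]
[][]S => [][][S]   [S ::= [ S ]]
[][][S] => [][][SS]   [S ::= S S]
[][][SS] => [][][SSS]   [S ::= S S]
[][][SSS] => [][][ASS]   [S ::= A]
[][][ASS] => [][][{}SS]   [A ::= { }]
[][][{}SS] => [][][{}[]S]   [S ::= [ ]]
[][][{}[]S] => [][][{}[][]]   [S ::= [ ]]

S => SS => SSS => []SS => [][]S => [][][S] => [][][SS] => [][][SSS] => [][][ASS] => [][][{}SS] => [][][{}[]S] => [][][{}[][]]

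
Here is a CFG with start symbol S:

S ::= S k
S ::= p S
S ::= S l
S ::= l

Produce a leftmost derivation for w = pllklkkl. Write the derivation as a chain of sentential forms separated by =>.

S => Sl => pSl => pSkl => pSkkl => pSlkkl => pSklkkl => pSlklkkl => pllklkkl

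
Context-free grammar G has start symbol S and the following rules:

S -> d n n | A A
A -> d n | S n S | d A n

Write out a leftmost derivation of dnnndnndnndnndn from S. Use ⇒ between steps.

S ⇒ AA ⇒ SnSA ⇒ AAnSA ⇒ SnSAnSA ⇒ dnnnSAnSA ⇒ dnnndnnAnSA ⇒ dnnndnndnnSA ⇒ dnnndnndnndnnA ⇒ dnnndnndnndnndn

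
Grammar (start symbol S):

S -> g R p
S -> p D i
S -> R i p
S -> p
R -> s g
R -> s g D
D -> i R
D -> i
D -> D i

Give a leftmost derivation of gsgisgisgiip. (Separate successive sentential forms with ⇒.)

S ⇒ gRp ⇒ gsgDp ⇒ gsgDip ⇒ gsgDiip ⇒ gsgiRiip ⇒ gsgisgDiip ⇒ gsgisgiRiip ⇒ gsgisgisgiip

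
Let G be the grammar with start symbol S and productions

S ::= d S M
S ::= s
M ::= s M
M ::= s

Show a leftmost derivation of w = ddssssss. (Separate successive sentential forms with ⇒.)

S ⇒ dSM   [S ::= d S M]
dSM ⇒ ddSMM   [S ::= d S M]
ddSMM ⇒ ddsMM   [S ::= s]
ddsMM ⇒ ddssMM   [M ::= s M]
ddssMM ⇒ ddsssMM   [M ::= s M]
ddsssMM ⇒ ddssssMM   [M ::= s M]
ddssssMM ⇒ ddsssssM   [M ::= s]
ddsssssM ⇒ ddssssss   [M ::= s]

S⇒dSM⇒ddSMM⇒ddsMM⇒ddssMM⇒ddsssMM⇒ddssssMM⇒ddsssssM⇒ddssssss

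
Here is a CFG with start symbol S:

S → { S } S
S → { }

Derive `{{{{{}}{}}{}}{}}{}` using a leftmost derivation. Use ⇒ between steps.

S ⇒ {S}S   [S → { S } S]
{S}S ⇒ {{S}S}S   [S → { S } S]
{{S}S}S ⇒ {{{S}S}S}S   [S → { S } S]
{{{S}S}S}S ⇒ {{{{S}S}S}S}S   [S → { S } S]
{{{{S}S}S}S}S ⇒ {{{{{}}S}S}S}S   [S → { }]
{{{{{}}S}S}S}S ⇒ {{{{{}}{}}S}S}S   [S → { }]
{{{{{}}{}}S}S}S ⇒ {{{{{}}{}}{}}S}S   [S → { }]
{{{{{}}{}}{}}S}S ⇒ {{{{{}}{}}{}}{}}S   [S → { }]
{{{{{}}{}}{}}{}}S ⇒ {{{{{}}{}}{}}{}}{}   [S → { }]

S ⇒ {S}S ⇒ {{S}S}S ⇒ {{{S}S}S}S ⇒ {{{{S}S}S}S}S ⇒ {{{{{}}S}S}S}S ⇒ {{{{{}}{}}S}S}S ⇒ {{{{{}}{}}{}}S}S ⇒ {{{{{}}{}}{}}{}}S ⇒ {{{{{}}{}}{}}{}}{}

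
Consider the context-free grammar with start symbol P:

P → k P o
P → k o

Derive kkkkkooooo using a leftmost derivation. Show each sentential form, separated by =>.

P => kPo   [P → k P o]
kPo => kkPoo   [P → k P o]
kkPoo => kkkPooo   [P → k P o]
kkkPooo => kkkkPoooo   [P → k P o]
kkkkPoooo => kkkkkooooo   [P → k o]

P => kPo => kkPoo => kkkPooo => kkkkPoooo => kkkkkooooo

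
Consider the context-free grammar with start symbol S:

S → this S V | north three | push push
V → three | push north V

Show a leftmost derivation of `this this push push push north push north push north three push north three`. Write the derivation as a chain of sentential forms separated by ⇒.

S ⇒ this S V ⇒ this this S V V ⇒ this this push push V V ⇒ this this push push push north V V ⇒ this this push push push north push north V V ⇒ this this push push push north push north push north V V ⇒ this this push push push north push north push north three V ⇒ this this push push push north push north push north three push north V ⇒ this this push push push north push north push north three push north three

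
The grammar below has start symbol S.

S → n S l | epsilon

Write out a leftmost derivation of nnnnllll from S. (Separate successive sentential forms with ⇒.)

S ⇒ nSl ⇒ nnSll ⇒ nnnSlll ⇒ nnnnSllll ⇒ nnnnllll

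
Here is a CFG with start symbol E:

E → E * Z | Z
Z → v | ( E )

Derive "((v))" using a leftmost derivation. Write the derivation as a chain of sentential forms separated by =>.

E => Z   [E → Z]
Z => (E)   [Z → ( E )]
(E) => (Z)   [E → Z]
(Z) => ((E))   [Z → ( E )]
((E)) => ((Z))   [E → Z]
((Z)) => ((v))   [Z → v]

E => Z => (E) => (Z) => ((E)) => ((Z)) => ((v))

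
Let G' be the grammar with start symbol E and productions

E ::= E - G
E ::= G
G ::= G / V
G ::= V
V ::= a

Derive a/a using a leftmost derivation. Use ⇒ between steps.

E⇒G⇒G/V⇒V/V⇒a/V⇒a/a

E ⇒ G   [E ::= G]
G ⇒ G/V   [G ::= G / V]
G/V ⇒ V/V   [G ::= V]
V/V ⇒ a/V   [V ::= a]
a/V ⇒ a/a   [V ::= a]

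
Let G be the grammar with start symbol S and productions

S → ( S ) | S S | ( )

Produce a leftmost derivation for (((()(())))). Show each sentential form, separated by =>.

S => (S) => ((S)) => (((S))) => (((SS))) => (((()S))) => (((()(S)))) => (((()(()))))

S => (S)   [S → ( S )]
(S) => ((S))   [S → ( S )]
((S)) => (((S)))   [S → ( S )]
(((S))) => (((SS)))   [S → S S]
(((SS))) => (((()S)))   [S → ( )]
(((()S))) => (((()(S))))   [S → ( S )]
(((()(S)))) => (((()(()))))   [S → ( )]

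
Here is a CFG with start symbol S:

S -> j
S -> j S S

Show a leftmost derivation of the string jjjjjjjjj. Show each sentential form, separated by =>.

S => jSS   [S -> j S S]
jSS => jjSSS   [S -> j S S]
jjSSS => jjjSSSS   [S -> j S S]
jjjSSSS => jjjjSSS   [S -> j]
jjjjSSS => jjjjjSSSS   [S -> j S S]
jjjjjSSSS => jjjjjjSSS   [S -> j]
jjjjjjSSS => jjjjjjjSS   [S -> j]
jjjjjjjSS => jjjjjjjjS   [S -> j]
jjjjjjjjS => jjjjjjjjj   [S -> j]

S=>jSS=>jjSSS=>jjjSSSS=>jjjjSSS=>jjjjjSSSS=>jjjjjjSSS=>jjjjjjjSS=>jjjjjjjjS=>jjjjjjjjj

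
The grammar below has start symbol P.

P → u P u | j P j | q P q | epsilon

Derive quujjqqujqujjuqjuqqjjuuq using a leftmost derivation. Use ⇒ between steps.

P ⇒ qPq   [P → q P q]
qPq ⇒ quPuq   [P → u P u]
quPuq ⇒ quuPuuq   [P → u P u]
quuPuuq ⇒ quujPjuuq   [P → j P j]
quujPjuuq ⇒ quujjPjjuuq   [P → j P j]
quujjPjjuuq ⇒ quujjqPqjjuuq   [P → q P q]
quujjqPqjjuuq ⇒ quujjqqPqqjjuuq   [P → q P q]
quujjqqPqqjjuuq ⇒ quujjqquPuqqjjuuq   [P → u P u]
quujjqquPuqqjjuuq ⇒ quujjqqujPjuqqjjuuq   [P → j P j]
quujjqqujPjuqqjjuuq ⇒ quujjqqujqPqjuqqjjuuq   [P → q P q]
quujjqqujqPqjuqqjjuuq ⇒ quujjqqujquPuqjuqqjjuuq   [P → u P u]
quujjqqujquPuqjuqqjjuuq ⇒ quujjqqujqujPjuqjuqqjjuuq   [P → j P j]
quujjqqujqujPjuqjuqqjjuuq ⇒ quujjqqujqujjuqjuqqjjuuq   [P → epsilon]

P⇒qPq⇒quPuq⇒quuPuuq⇒quujPjuuq⇒quujjPjjuuq⇒quujjqPqjjuuq⇒quujjqqPqqjjuuq⇒quujjqquPuqqjjuuq⇒quujjqqujPjuqqjjuuq⇒quujjqqujqPqjuqqjjuuq⇒quujjqqujquPuqjuqqjjuuq⇒quujjqqujqujPjuqjuqqjjuuq⇒quujjqqujqujjuqjuqqjjuuq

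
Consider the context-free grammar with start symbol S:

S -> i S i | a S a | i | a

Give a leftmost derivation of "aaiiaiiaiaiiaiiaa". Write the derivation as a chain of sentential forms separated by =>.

S => aSa => aaSaa => aaiSiaa => aaiiSiiaa => aaiiaSaiiaa => aaiiaiSiaiiaa => aaiiaiiSiiaiiaa => aaiiaiiaSaiiaiiaa => aaiiaiiaiaiiaiiaa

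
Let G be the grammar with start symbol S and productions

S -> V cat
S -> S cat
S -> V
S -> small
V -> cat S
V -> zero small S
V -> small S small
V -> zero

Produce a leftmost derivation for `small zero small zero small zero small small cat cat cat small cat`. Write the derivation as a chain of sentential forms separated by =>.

S => V cat => small S small cat => small S cat small cat => small V cat small cat => small zero small S cat small cat => small zero small V cat cat small cat => small zero small zero small S cat cat small cat => small zero small zero small V cat cat cat small cat => small zero small zero small zero small S cat cat cat small cat => small zero small zero small zero small small cat cat cat small cat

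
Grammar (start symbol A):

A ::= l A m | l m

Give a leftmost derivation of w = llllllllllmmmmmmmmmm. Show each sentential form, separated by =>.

A => lAm   [A ::= l A m]
lAm => llAmm   [A ::= l A m]
llAmm => lllAmmm   [A ::= l A m]
lllAmmm => llllAmmmm   [A ::= l A m]
llllAmmmm => lllllAmmmmm   [A ::= l A m]
lllllAmmmmm => llllllAmmmmmm   [A ::= l A m]
llllllAmmmmmm => lllllllAmmmmmmm   [A ::= l A m]
lllllllAmmmmmmm => llllllllAmmmmmmmm   [A ::= l A m]
llllllllAmmmmmmmm => lllllllllAmmmmmmmmm   [A ::= l A m]
lllllllllAmmmmmmmmm => llllllllllmmmmmmmmmm   [A ::= l m]

A => lAm => llAmm => lllAmmm => llllAmmmm => lllllAmmmmm => llllllAmmmmmm => lllllllAmmmmmmm => llllllllAmmmmmmmm => lllllllllAmmmmmmmmm => llllllllllmmmmmmmmmm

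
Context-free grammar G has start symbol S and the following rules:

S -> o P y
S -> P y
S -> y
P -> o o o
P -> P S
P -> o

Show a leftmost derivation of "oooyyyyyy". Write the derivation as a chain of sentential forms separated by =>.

S => Py => PSy => PSSy => PSSSy => PSSSSy => PSSSSSy => oooSSSSSy => oooySSSSy => oooyySSSy => oooyyySSy => oooyyyySy => oooyyyyyy

S => Py   [S -> P y]
Py => PSy   [P -> P S]
PSy => PSSy   [P -> P S]
PSSy => PSSSy   [P -> P S]
PSSSy => PSSSSy   [P -> P S]
PSSSSy => PSSSSSy   [P -> P S]
PSSSSSy => oooSSSSSy   [P -> o o o]
oooSSSSSy => oooySSSSy   [S -> y]
oooySSSSy => oooyySSSy   [S -> y]
oooyySSSy => oooyyySSy   [S -> y]
oooyyySSy => oooyyyySy   [S -> y]
oooyyyySy => oooyyyyyy   [S -> y]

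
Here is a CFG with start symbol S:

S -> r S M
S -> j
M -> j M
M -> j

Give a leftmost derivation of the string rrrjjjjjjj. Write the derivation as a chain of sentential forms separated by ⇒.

S ⇒ rSM   [S -> r S M]
rSM ⇒ rrSMM   [S -> r S M]
rrSMM ⇒ rrrSMMM   [S -> r S M]
rrrSMMM ⇒ rrrjMMM   [S -> j]
rrrjMMM ⇒ rrrjjMMM   [M -> j M]
rrrjjMMM ⇒ rrrjjjMMM   [M -> j M]
rrrjjjMMM ⇒ rrrjjjjMMM   [M -> j M]
rrrjjjjMMM ⇒ rrrjjjjjMM   [M -> j]
rrrjjjjjMM ⇒ rrrjjjjjjM   [M -> j]
rrrjjjjjjM ⇒ rrrjjjjjjj   [M -> j]

S ⇒ rSM ⇒ rrSMM ⇒ rrrSMMM ⇒ rrrjMMM ⇒ rrrjjMMM ⇒ rrrjjjMMM ⇒ rrrjjjjMMM ⇒ rrrjjjjjMM ⇒ rrrjjjjjjM ⇒ rrrjjjjjjj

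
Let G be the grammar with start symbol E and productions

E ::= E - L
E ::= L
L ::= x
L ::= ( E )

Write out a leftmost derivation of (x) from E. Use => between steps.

E => L => (E) => (L) => (x)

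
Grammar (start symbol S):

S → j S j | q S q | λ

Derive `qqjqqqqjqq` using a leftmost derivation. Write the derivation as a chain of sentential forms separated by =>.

S=>qSq=>qqSqq=>qqjSjqq=>qqjqSqjqq=>qqjqqSqqjqq=>qqjqqqqjqq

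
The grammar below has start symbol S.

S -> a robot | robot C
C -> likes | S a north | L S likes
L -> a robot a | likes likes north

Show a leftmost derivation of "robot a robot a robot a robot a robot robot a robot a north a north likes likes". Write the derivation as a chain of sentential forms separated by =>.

S => robot C => robot L S likes => robot a robot a S likes => robot a robot a robot C likes => robot a robot a robot L S likes likes => robot a robot a robot a robot a S likes likes => robot a robot a robot a robot a robot C likes likes => robot a robot a robot a robot a robot S a north likes likes => robot a robot a robot a robot a robot robot C a north likes likes => robot a robot a robot a robot a robot robot S a north a north likes likes => robot a robot a robot a robot a robot robot a robot a north a north likes likes

S => robot C   [S -> robot C]
robot C => robot L S likes   [C -> L S likes]
robot L S likes => robot a robot a S likes   [L -> a robot a]
robot a robot a S likes => robot a robot a robot C likes   [S -> robot C]
robot a robot a robot C likes => robot a robot a robot L S likes likes   [C -> L S likes]
robot a robot a robot L S likes likes => robot a robot a robot a robot a S likes likes   [L -> a robot a]
robot a robot a robot a robot a S likes likes => robot a robot a robot a robot a robot C likes likes   [S -> robot C]
robot a robot a robot a robot a robot C likes likes => robot a robot a robot a robot a robot S a north likes likes   [C -> S a north]
robot a robot a robot a robot a robot S a north likes likes => robot a robot a robot a robot a robot robot C a north likes likes   [S -> robot C]
robot a robot a robot a robot a robot robot C a north likes likes => robot a robot a robot a robot a robot robot S a north a north likes likes   [C -> S a north]
robot a robot a robot a robot a robot robot S a north a north likes likes => robot a robot a robot a robot a robot robot a robot a north a north likes likes   [S -> a robot]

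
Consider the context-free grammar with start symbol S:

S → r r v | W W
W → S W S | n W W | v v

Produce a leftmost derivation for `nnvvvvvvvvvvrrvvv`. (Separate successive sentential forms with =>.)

S=>WW=>SWSW=>WWWSW=>nWWWWSW=>nnWWWWWSW=>nnvvWWWWSW=>nnvvvvWWWSW=>nnvvvvvvWWSW=>nnvvvvvvvvWSW=>nnvvvvvvvvvvSW=>nnvvvvvvvvvvrrvW=>nnvvvvvvvvvvrrvvv

S => WW   [S → W W]
WW => SWSW   [W → S W S]
SWSW => WWWSW   [S → W W]
WWWSW => nWWWWSW   [W → n W W]
nWWWWSW => nnWWWWWSW   [W → n W W]
nnWWWWWSW => nnvvWWWWSW   [W → v v]
nnvvWWWWSW => nnvvvvWWWSW   [W → v v]
nnvvvvWWWSW => nnvvvvvvWWSW   [W → v v]
nnvvvvvvWWSW => nnvvvvvvvvWSW   [W → v v]
nnvvvvvvvvWSW => nnvvvvvvvvvvSW   [W → v v]
nnvvvvvvvvvvSW => nnvvvvvvvvvvrrvW   [S → r r v]
nnvvvvvvvvvvrrvW => nnvvvvvvvvvvrrvvv   [W → v v]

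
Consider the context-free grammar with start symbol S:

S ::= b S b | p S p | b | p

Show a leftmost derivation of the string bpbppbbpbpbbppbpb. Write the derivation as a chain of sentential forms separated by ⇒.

S ⇒ bSb   [S ::= b S b]
bSb ⇒ bpSpb   [S ::= p S p]
bpSpb ⇒ bpbSbpb   [S ::= b S b]
bpbSbpb ⇒ bpbpSpbpb   [S ::= p S p]
bpbpSpbpb ⇒ bpbppSppbpb   [S ::= p S p]
bpbppSppbpb ⇒ bpbppbSbppbpb   [S ::= b S b]
bpbppbSbppbpb ⇒ bpbppbbSbbppbpb   [S ::= b S b]
bpbppbbSbbppbpb ⇒ bpbppbbpSpbbppbpb   [S ::= p S p]
bpbppbbpSpbbppbpb ⇒ bpbppbbpbpbbppbpb   [S ::= b]

S⇒bSb⇒bpSpb⇒bpbSbpb⇒bpbpSpbpb⇒bpbppSppbpb⇒bpbppbSbppbpb⇒bpbppbbSbbppbpb⇒bpbppbbpSpbbppbpb⇒bpbppbbpbpbbppbpb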